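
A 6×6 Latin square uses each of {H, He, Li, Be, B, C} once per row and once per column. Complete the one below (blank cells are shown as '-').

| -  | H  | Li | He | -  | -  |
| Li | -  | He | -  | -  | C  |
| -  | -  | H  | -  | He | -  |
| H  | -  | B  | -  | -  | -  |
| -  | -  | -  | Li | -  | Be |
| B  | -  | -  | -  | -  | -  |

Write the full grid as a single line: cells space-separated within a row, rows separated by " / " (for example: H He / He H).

C H Li He Be B / Li Be He H B C / Be C H B He Li / H Li B Be C He / He B C Li H Be / B He Be C Li H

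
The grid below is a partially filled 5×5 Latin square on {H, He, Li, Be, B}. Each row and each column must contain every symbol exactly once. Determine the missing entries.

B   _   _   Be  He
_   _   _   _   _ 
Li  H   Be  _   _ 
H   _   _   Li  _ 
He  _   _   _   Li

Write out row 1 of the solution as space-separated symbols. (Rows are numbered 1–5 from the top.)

B Li H Be He

(r1,c2) = Li
(r1,c3) = H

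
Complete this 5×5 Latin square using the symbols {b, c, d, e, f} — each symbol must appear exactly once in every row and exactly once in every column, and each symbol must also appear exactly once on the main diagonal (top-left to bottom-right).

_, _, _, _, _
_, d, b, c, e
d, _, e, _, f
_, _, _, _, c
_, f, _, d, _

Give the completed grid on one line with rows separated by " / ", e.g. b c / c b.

row 2 has {b,c,d,e}; column 1 has {d} — only f is left for (r2,c1).
row 3 has {d,e,f}; column 4 has {c,d} — only b is left for (r3,c4).
row 4 has {c}; column 4 has {b,c,d}; the diagonal has {d,e} — only f is left for (r4,c4).
row 5 has {d,f}; column 3 has {b,e} — only c is left for (r5,c3).
row 5 has {c,d,f}; column 5 has {c,e,f}; the diagonal has {d,e,f} — only b is left for (r5,c5).
row 1 is empty so far; column 1 has {d,f}; the diagonal has {b,d,e,f} — only c is left for (r1,c1).
row 1 has {c}; column 4 has {b,c,d,f} — only e is left for (r1,c4).
row 1 has {c,e}; column 5 has {b,c,e,f} — only d is left for (r1,c5).
row 3 has {b,d,e,f}; column 2 has {d,f} — only c is left for (r3,c2).
row 4 has {c,f}; column 3 has {b,c,e} — only d is left for (r4,c3).
row 5 has {b,c,d,f}; column 1 has {c,d,f} — only e is left for (r5,c1).
row 1 has {c,d,e}; column 2 has {c,d,f} — only b is left for (r1,c2).
row 1 has {b,c,d,e}; column 3 has {b,c,d,e} — only f is left for (r1,c3).
row 4 has {c,d,f}; column 1 has {c,d,e,f} — only b is left for (r4,c1).
row 4 has {b,c,d,f}; column 2 has {b,c,d,f} — only e is left for (r4,c2).

c b f e d / f d b c e / d c e b f / b e d f c / e f c d b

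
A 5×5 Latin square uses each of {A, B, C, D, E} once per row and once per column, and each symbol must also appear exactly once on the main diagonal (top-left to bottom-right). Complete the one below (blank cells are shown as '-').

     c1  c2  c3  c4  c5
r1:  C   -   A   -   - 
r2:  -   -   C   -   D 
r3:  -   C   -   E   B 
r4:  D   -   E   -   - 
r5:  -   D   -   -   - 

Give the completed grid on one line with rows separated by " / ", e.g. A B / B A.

C B A D E / B E C A D / A C D E B / D A E B C / E D B C A

row 1 has {A,C}; column 5 has {B,D} — only E is left for (r1,c5).
row 3 has {B,C,E}; column 1 has {C,D} — only A is left for (r3,c1).
row 3 has {A,B,C,E}; column 3 has {A,C,E}; the diagonal has {C} — only D is left for (r3,c3).
row 5 has {D}; column 3 has {A,C,D,E} — only B is left for (r5,c3).
row 5 has {B,D}; column 5 has {B,D,E}; the diagonal has {C,D} — only A is left for (r5,c5).
row 1 has {A,C,E}; column 2 has {C,D} — only B is left for (r1,c2).
row 1 has {A,B,C,E}; column 4 has {E} — only D is left for (r1,c4).
row 2 has {C,D}; column 2 has {B,C,D}; the diagonal has {A,C,D} — only E is left for (r2,c2).
row 4 has {D,E}; column 2 has {B,C,D,E} — only A is left for (r4,c2).
row 4 has {A,D,E}; column 4 has {D,E}; the diagonal has {A,C,D,E} — only B is left for (r4,c4).
row 4 has {A,B,D,E}; column 5 has {A,B,D,E} — only C is left for (r4,c5).
row 5 has {A,B,D}; column 1 has {A,C,D} — only E is left for (r5,c1).
row 5 has {A,B,D,E}; column 4 has {B,D,E} — only C is left for (r5,c4).
row 2 has {C,D,E}; column 1 has {A,C,D,E} — only B is left for (r2,c1).
row 2 has {B,C,D,E}; column 4 has {B,C,D,E} — only A is left for (r2,c4).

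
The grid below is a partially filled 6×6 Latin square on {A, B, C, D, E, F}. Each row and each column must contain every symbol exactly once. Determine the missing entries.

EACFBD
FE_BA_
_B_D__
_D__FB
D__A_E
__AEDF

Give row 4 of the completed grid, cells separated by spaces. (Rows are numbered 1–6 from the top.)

A D E C F B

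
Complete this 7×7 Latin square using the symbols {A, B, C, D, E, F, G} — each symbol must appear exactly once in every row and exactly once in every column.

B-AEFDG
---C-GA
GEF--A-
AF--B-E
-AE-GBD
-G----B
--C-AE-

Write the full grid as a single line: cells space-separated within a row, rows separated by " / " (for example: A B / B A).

B C A E F D G / F D B C E G A / G E F B D A C / A F G D B C E / C A E F G B D / E G D A C F B / D B C G A E F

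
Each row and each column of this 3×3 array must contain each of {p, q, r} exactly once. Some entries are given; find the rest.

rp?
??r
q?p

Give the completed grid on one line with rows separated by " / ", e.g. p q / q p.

Cell (r1,c3): row 1 has {p,r}; column 3 has {p,r} → q.
Cell (r2,c1): row 2 has {r}; column 1 has {q,r} → p.
Cell (r2,c2): row 2 has {p,r}; column 2 has {p} → q.
Cell (r3,c2): row 3 has {p,q}; column 2 has {p,q} → r.

r p q / p q r / q r p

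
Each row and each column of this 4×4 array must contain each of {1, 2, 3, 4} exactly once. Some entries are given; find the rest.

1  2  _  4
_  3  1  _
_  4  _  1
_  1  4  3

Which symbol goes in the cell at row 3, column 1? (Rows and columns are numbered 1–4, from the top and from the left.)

3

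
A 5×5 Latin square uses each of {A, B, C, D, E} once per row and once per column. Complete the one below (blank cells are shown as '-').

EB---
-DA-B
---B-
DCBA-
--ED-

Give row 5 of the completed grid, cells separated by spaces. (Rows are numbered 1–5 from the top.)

(r1,c4): row 1 has {B,E}; column 4 has {A,B,D}, so it must be C.
(r2,c1): row 2 has {A,B,D}; column 1 has {D,E}, so it must be C.
(r2,c4): row 2 has {A,B,C,D}; column 4 has {A,B,C,D}, so it must be E.
(r3,c1): row 3 has {B}; column 1 has {C,D,E}, so it must be A.
(r3,c2): row 3 has {A,B}; column 2 has {B,C,D}, so it must be E.
(r4,c5): row 4 has {A,B,C,D}; column 5 has {B}, so it must be E.
(r5,c1): row 5 has {D,E}; column 1 has {A,C,D,E}, so it must be B.
(r5,c2): row 5 has {B,D,E}; column 2 has {B,C,D,E}, so it must be A.
(r5,c5): row 5 has {A,B,D,E}; column 5 has {B,E}, so it must be C.

B A E D C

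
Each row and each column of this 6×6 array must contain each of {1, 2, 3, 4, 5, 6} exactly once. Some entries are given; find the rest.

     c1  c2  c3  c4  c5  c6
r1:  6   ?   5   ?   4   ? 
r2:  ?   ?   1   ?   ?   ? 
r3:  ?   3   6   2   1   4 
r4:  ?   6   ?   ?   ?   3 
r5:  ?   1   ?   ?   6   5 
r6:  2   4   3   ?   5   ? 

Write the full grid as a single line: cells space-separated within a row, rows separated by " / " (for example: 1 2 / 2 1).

Cell (r1,c2): row 1 has {4,5,6}; column 2 has {1,3,4,6} → 2.
Cell (r1,c6): row 1 has {2,4,5,6}; column 6 has {3,4,5} → 1.
Cell (r2,c2): row 2 has {1}; column 2 has {1,2,3,4,6} → 5.
Cell (r3,c1): row 3 has {1,2,3,4,6}; column 1 has {2,6} → 5.
Cell (r4,c5): row 4 has {3,6}; column 5 has {1,4,5,6} → 2.
Cell (r6,c6): row 6 has {2,3,4,5}; column 6 has {1,3,4,5} → 6.
Cell (r1,c4): row 1 has {1,2,4,5,6}; column 4 has {2} → 3.
Cell (r2,c5): row 2 has {1,5}; column 5 has {1,2,4,5,6} → 3.
Cell (r2,c6): row 2 has {1,3,5}; column 6 has {1,3,4,5,6} → 2.
Cell (r4,c3): row 4 has {2,3,6}; column 3 has {1,3,5,6} → 4.
Cell (r5,c3): row 5 has {1,5,6}; column 3 has {1,3,4,5,6} → 2.
Cell (r5,c4): row 5 has {1,2,5,6}; column 4 has {2,3} → 4.
Cell (r6,c4): row 6 has {2,3,4,5,6}; column 4 has {2,3,4} → 1.
Cell (r2,c1): row 2 has {1,2,3,5}; column 1 has {2,5,6} → 4.
Cell (r2,c4): row 2 has {1,2,3,4,5}; column 4 has {1,2,3,4} → 6.
Cell (r4,c1): row 4 has {2,3,4,6}; column 1 has {2,4,5,6} → 1.
Cell (r4,c4): row 4 has {1,2,3,4,6}; column 4 has {1,2,3,4,6} → 5.
Cell (r5,c1): row 5 has {1,2,4,5,6}; column 1 has {1,2,4,5,6} → 3.

6 2 5 3 4 1 / 4 5 1 6 3 2 / 5 3 6 2 1 4 / 1 6 4 5 2 3 / 3 1 2 4 6 5 / 2 4 3 1 5 6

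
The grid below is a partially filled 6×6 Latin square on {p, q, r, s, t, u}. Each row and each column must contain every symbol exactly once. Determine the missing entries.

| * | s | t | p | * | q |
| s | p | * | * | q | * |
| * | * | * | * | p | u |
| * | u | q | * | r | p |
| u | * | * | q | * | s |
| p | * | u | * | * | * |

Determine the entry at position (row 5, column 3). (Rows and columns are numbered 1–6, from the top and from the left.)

p

(r1,c1) = r
(r1,c5) = u
(r2,c3) = r
(r2,c6) = t
(r3,c3) = s
(r4,c1) = t
(r4,c4) = s
(r5,c3) = p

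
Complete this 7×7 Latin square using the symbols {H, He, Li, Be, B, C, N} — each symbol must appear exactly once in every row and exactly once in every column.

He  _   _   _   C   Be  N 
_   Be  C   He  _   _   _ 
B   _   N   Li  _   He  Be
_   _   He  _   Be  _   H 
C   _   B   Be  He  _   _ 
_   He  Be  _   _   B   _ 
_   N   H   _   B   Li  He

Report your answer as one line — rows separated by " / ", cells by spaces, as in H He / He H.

He B Li H C Be N / Li Be C He N H B / B C N Li H He Be / N Li He B Be C H / C H B Be He N Li / H He Be N Li B C / Be N H C B Li He

(r1,c3) = Li
(r3,c5) = H
(r5,c7) = Li
(r6,c7) = C
(r7,c1) = Be
(r7,c4) = C
(r2,c7) = B
(r3,c2) = C
(r5,c2) = H
(r5,c6) = N
(r1,c2) = B
(r1,c4) = H
(r2,c6) = H
(r4,c2) = Li
(r4,c6) = C
(r6,c4) = N
(r6,c5) = Li
(r2,c5) = N
(r4,c1) = N
(r4,c4) = B
(r6,c1) = H
(r2,c1) = Li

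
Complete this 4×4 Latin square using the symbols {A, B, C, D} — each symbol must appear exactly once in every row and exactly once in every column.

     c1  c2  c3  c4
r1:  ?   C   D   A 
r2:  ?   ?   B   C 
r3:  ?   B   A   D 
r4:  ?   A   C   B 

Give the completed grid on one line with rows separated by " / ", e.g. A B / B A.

(r1,c1) = B
(r2,c2) = D
(r3,c1) = C
(r4,c1) = D
(r2,c1) = A

B C D A / A D B C / C B A D / D A C B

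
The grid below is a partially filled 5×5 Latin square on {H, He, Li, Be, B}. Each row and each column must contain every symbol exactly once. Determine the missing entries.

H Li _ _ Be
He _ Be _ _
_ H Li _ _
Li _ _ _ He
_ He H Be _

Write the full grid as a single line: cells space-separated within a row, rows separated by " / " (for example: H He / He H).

H Li He B Be / He B Be Li H / Be H Li He B / Li Be B H He / B He H Be Li

row 2 has {He,Be}; column 2 has {H,He,Li} — only B is left for (r2,c2).
row 3 has {H,Li}; column 5 has {He,Be} — only B is left for (r3,c5).
row 4 has {He,Li}; column 2 has {H,He,Li,B} — only Be is left for (r4,c2).
row 4 has {He,Li,Be}; column 3 has {H,Li,Be} — only B is left for (r4,c3).
row 4 has {He,Li,Be,B}; column 4 has {Be} — only H is left for (r4,c4).
row 5 has {H,He,Be}; column 1 has {H,He,Li} — only B is left for (r5,c1).
row 5 has {H,He,Be,B}; column 5 has {He,Be,B} — only Li is left for (r5,c5).
row 1 has {H,Li,Be}; column 3 has {H,Li,Be,B} — only He is left for (r1,c3).
row 1 has {H,He,Li,Be}; column 4 has {H,Be} — only B is left for (r1,c4).
row 2 has {He,Be,B}; column 4 has {H,Be,B} — only Li is left for (r2,c4).
row 2 has {He,Li,Be,B}; column 5 has {He,Li,Be,B} — only H is left for (r2,c5).
row 3 has {H,Li,B}; column 1 has {H,He,Li,B} — only Be is left for (r3,c1).
row 3 has {H,Li,Be,B}; column 4 has {H,Li,Be,B} — only He is left for (r3,c4).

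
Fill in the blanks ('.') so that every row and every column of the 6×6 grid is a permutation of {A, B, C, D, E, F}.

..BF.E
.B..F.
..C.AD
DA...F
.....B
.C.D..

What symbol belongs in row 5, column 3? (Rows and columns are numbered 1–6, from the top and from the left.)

A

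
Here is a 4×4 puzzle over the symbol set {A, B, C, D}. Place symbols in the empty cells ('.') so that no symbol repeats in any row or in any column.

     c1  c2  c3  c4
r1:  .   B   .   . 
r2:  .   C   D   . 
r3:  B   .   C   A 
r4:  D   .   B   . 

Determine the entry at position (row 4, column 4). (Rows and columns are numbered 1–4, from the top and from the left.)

(r1,c3) = A
(r2,c1) = A
(r2,c4) = B
(r3,c2) = D
(r4,c2) = A
(r4,c4) = C

C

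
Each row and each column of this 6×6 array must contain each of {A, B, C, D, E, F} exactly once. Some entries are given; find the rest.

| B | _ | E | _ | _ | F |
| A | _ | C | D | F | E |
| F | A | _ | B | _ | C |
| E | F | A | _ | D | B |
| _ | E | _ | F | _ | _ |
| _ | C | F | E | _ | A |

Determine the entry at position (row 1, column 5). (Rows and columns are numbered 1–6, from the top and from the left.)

C

row 1 has {B,E,F}; column 2 has {A,C,E,F} — only D is left for (r1,c2).
row 2 has {A,C,D,E,F}; column 2 has {A,C,D,E,F} — only B is left for (r2,c2).
row 3 has {A,B,C,F}; column 3 has {A,C,E,F} — only D is left for (r3,c3).
row 3 has {A,B,C,D,F}; column 5 has {D,F} — only E is left for (r3,c5).
row 4 has {A,B,D,E,F}; column 4 has {B,D,E,F} — only C is left for (r4,c4).
row 5 has {E,F}; column 3 has {A,C,D,E,F} — only B is left for (r5,c3).
row 5 has {B,E,F}; column 6 has {A,B,C,E,F} — only D is left for (r5,c6).
row 6 has {A,C,E,F}; column 1 has {A,B,E,F} — only D is left for (r6,c1).
row 6 has {A,C,D,E,F}; column 5 has {D,E,F} — only B is left for (r6,c5).
row 1 has {B,D,E,F}; column 4 has {B,C,D,E,F} — only A is left for (r1,c4).
row 1 has {A,B,D,E,F}; column 5 has {B,D,E,F} — only C is left for (r1,c5).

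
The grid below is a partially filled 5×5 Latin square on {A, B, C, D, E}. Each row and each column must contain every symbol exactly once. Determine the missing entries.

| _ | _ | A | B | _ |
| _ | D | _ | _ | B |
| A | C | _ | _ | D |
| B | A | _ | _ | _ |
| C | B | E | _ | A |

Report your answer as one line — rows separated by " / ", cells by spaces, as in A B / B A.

Cell (r1,c2): row 1 has {A,B}; column 2 has {A,B,C,D} → E.
Cell (r1,c5): row 1 has {A,B,E}; column 5 has {A,B,D} → C.
Cell (r2,c1): row 2 has {B,D}; column 1 has {A,B,C} → E.
Cell (r2,c3): row 2 has {B,D,E}; column 3 has {A,E} → C.
Cell (r2,c4): row 2 has {B,C,D,E}; column 4 has {B} → A.
Cell (r3,c3): row 3 has {A,C,D}; column 3 has {A,C,E} → B.
Cell (r3,c4): row 3 has {A,B,C,D}; column 4 has {A,B} → E.
Cell (r4,c3): row 4 has {A,B}; column 3 has {A,B,C,E} → D.
Cell (r4,c4): row 4 has {A,B,D}; column 4 has {A,B,E} → C.
Cell (r4,c5): row 4 has {A,B,C,D}; column 5 has {A,B,C,D} → E.
Cell (r5,c4): row 5 has {A,B,C,E}; column 4 has {A,B,C,E} → D.
Cell (r1,c1): row 1 has {A,B,C,E}; column 1 has {A,B,C,E} → D.

D E A B C / E D C A B / A C B E D / B A D C E / C B E D A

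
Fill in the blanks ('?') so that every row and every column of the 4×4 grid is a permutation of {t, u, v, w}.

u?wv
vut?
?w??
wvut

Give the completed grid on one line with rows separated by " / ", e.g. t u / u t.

(r1,c2) = t
(r2,c4) = w
(r3,c1) = t
(r3,c3) = v
(r3,c4) = u

u t w v / v u t w / t w v u / w v u t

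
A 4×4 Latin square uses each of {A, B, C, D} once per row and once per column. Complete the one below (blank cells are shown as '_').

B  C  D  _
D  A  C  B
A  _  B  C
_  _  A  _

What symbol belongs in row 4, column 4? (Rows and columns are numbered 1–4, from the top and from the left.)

D

(r1,c4) = A
(r3,c2) = D
(r4,c1) = C
(r4,c2) = B
(r4,c4) = D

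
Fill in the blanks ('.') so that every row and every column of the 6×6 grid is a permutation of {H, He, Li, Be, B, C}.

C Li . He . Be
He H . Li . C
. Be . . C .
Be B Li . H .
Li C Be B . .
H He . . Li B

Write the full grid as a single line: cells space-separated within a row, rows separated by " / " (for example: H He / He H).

C Li H He B Be / He H B Li Be C / B Be He H C Li / Be B Li C H He / Li C Be B He H / H He C Be Li B

(r1,c5) = B
(r2,c3) = B
(r2,c5) = Be
(r3,c1) = B
(r3,c4) = H
(r4,c4) = C
(r4,c6) = He
(r5,c5) = He
(r5,c6) = H
(r6,c3) = C
(r6,c4) = Be
(r1,c3) = H
(r3,c3) = He
(r3,c6) = Li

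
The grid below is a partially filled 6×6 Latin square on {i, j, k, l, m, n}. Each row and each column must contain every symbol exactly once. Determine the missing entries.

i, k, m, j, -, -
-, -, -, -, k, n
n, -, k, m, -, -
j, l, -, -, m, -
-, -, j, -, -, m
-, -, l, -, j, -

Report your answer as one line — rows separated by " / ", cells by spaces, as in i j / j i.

i k m j n l / m j i l k n / n i k m l j / j l n i m k / l n j k i m / k m l n j i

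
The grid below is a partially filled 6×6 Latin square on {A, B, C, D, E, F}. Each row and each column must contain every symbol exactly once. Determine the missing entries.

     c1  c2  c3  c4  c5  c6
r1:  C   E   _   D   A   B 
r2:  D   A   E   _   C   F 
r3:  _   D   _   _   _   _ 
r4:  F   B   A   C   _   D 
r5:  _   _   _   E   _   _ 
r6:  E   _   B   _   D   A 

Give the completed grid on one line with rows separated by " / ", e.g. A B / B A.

row 1 has {A,B,C,D,E}; column 3 has {A,B,E} — only F is left for (r1,c3).
row 2 has {A,C,D,E,F}; column 4 has {C,D,E} — only B is left for (r2,c4).
row 3 has {D}; column 3 has {A,B,E,F} — only C is left for (r3,c3).
row 3 has {C,D}; column 6 has {A,B,D,F} — only E is left for (r3,c6).
row 4 has {A,B,C,D,F}; column 5 has {A,C,D} — only E is left for (r4,c5).
row 5 has {E}; column 3 has {A,B,C,E,F} — only D is left for (r5,c3).
row 5 has {D,E}; column 6 has {A,B,D,E,F} — only C is left for (r5,c6).
row 6 has {A,B,D,E}; column 4 has {B,C,D,E} — only F is left for (r6,c4).
row 3 has {C,D,E}; column 4 has {B,C,D,E,F} — only A is left for (r3,c4).
row 5 has {C,D,E}; column 2 has {A,B,D,E} — only F is left for (r5,c2).
row 5 has {C,D,E,F}; column 5 has {A,C,D,E} — only B is left for (r5,c5).
row 6 has {A,B,D,E,F}; column 2 has {A,B,D,E,F} — only C is left for (r6,c2).
row 3 has {A,C,D,E}; column 1 has {C,D,E,F} — only B is left for (r3,c1).
row 3 has {A,B,C,D,E}; column 5 has {A,B,C,D,E} — only F is left for (r3,c5).
row 5 has {B,C,D,E,F}; column 1 has {B,C,D,E,F} — only A is left for (r5,c1).

C E F D A B / D A E B C F / B D C A F E / F B A C E D / A F D E B C / E C B F D A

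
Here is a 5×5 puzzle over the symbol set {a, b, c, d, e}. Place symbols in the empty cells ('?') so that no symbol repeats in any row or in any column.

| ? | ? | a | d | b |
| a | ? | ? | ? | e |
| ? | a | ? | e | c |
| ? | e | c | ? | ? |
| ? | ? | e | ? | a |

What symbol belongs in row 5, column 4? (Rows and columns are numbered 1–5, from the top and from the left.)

b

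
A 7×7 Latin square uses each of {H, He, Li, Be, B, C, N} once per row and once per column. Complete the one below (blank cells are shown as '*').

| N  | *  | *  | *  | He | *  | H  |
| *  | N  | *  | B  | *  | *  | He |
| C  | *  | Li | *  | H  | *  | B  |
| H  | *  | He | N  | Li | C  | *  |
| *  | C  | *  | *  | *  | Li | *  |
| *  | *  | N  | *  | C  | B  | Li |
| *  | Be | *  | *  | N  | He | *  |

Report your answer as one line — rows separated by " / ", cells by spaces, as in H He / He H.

N Li B C He Be H / Li N C B Be H He / C He Li Be H N B / H B He N Li C Be / He C Be H B Li N / Be H N He C B Li / B Be H Li N He C

(r1,c6): row 1 has {H,He,N}; column 6 has {He,Li,B,C}, so it must be Be.
(r2,c5): row 2 has {He,B,N}; column 5 has {H,He,Li,C,N}, so it must be Be.
(r2,c6): row 2 has {He,Be,B,N}; column 6 has {He,Li,Be,B,C}, so it must be H.
(r3,c2): row 3 has {H,Li,B,C}; column 2 has {Be,C,N}, so it must be He.
(r3,c4): row 3 has {H,He,Li,B,C}; column 4 has {B,N}, so it must be Be.
(r3,c6): row 3 has {H,He,Li,Be,B,C}; column 6 has {H,He,Li,Be,B,C}, so it must be N.
(r4,c2): row 4 has {H,He,Li,C,N}; column 2 has {He,Be,C,N}, so it must be B.
(r4,c7): row 4 has {H,He,Li,B,C,N}; column 7 has {H,He,Li,B}, so it must be Be.
(r5,c5): row 5 has {Li,C}; column 5 has {H,He,Li,Be,C,N}, so it must be B.
(r5,c7): row 5 has {Li,B,C}; column 7 has {H,He,Li,Be,B}, so it must be N.
(r6,c2): row 6 has {Li,B,C,N}; column 2 has {He,Be,B,C,N}, so it must be H.
(r6,c4): row 6 has {H,Li,B,C,N}; column 4 has {Be,B,N}, so it must be He.
(r7,c7): row 7 has {He,Be,N}; column 7 has {H,He,Li,Be,B,N}, so it must be C.
(r1,c2): row 1 has {H,He,Be,N}; column 2 has {H,He,Be,B,C,N}, so it must be Li.
(r1,c4): row 1 has {H,He,Li,Be,N}; column 4 has {He,Be,B,N}, so it must be C.
(r2,c1): row 2 has {H,He,Be,B,N}; column 1 has {H,C,N}, so it must be Li.
(r2,c3): row 2 has {H,He,Li,Be,B,N}; column 3 has {He,Li,N}, so it must be C.
(r5,c4): row 5 has {Li,B,C,N}; column 4 has {He,Be,B,C,N}, so it must be H.
(r6,c1): row 6 has {H,He,Li,B,C,N}; column 1 has {H,Li,C,N}, so it must be Be.
(r7,c1): row 7 has {He,Be,C,N}; column 1 has {H,Li,Be,C,N}, so it must be B.
(r7,c3): row 7 has {He,Be,B,C,N}; column 3 has {He,Li,C,N}, so it must be H.
(r7,c4): row 7 has {H,He,Be,B,C,N}; column 4 has {H,He,Be,B,C,N}, so it must be Li.
(r1,c3): row 1 has {H,He,Li,Be,C,N}; column 3 has {H,He,Li,C,N}, so it must be B.
(r5,c1): row 5 has {H,Li,B,C,N}; column 1 has {H,Li,Be,B,C,N}, so it must be He.
(r5,c3): row 5 has {H,He,Li,B,C,N}; column 3 has {H,He,Li,B,C,N}, so it must be Be.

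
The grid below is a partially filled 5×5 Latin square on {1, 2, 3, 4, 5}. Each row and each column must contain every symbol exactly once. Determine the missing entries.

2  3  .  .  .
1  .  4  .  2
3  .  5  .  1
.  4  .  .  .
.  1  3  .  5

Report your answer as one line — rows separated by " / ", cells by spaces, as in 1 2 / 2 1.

row 1 has {2,3}; column 3 has {3,4,5} — only 1 is left for (r1,c3).
row 1 has {1,2,3}; column 5 has {1,2,5} — only 4 is left for (r1,c5).
row 2 has {1,2,4}; column 2 has {1,3,4} — only 5 is left for (r2,c2).
row 2 has {1,2,4,5}; column 4 is empty so far — only 3 is left for (r2,c4).
row 3 has {1,3,5}; column 2 has {1,3,4,5} — only 2 is left for (r3,c2).
row 3 has {1,2,3,5}; column 4 has {3} — only 4 is left for (r3,c4).
row 4 has {4}; column 1 has {1,2,3} — only 5 is left for (r4,c1).
row 4 has {4,5}; column 3 has {1,3,4,5} — only 2 is left for (r4,c3).
row 4 has {2,4,5}; column 4 has {3,4} — only 1 is left for (r4,c4).
row 4 has {1,2,4,5}; column 5 has {1,2,4,5} — only 3 is left for (r4,c5).
row 5 has {1,3,5}; column 1 has {1,2,3,5} — only 4 is left for (r5,c1).
row 5 has {1,3,4,5}; column 4 has {1,3,4} — only 2 is left for (r5,c4).
row 1 has {1,2,3,4}; column 4 has {1,2,3,4} — only 5 is left for (r1,c4).

2 3 1 5 4 / 1 5 4 3 2 / 3 2 5 4 1 / 5 4 2 1 3 / 4 1 3 2 5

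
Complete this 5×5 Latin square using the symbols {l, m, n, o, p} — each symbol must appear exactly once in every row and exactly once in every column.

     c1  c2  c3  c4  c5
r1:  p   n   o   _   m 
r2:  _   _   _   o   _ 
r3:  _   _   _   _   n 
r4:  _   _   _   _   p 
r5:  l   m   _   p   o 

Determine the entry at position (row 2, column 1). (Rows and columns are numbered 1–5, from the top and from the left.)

n

(r1,c4) = l
(r2,c5) = l
(r3,c4) = m
(r4,c4) = n
(r5,c3) = n
(r2,c2) = p
(r2,c3) = m
(r3,c1) = o
(r3,c2) = l
(r3,c3) = p
(r4,c1) = m
(r4,c2) = o
(r4,c3) = l
(r2,c1) = n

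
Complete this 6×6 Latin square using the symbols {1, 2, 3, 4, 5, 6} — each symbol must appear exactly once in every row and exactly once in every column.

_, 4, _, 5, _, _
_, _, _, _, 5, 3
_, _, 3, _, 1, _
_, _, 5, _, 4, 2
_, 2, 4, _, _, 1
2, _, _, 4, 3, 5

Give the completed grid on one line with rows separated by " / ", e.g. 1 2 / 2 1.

(r1,c6): row 1 has {4,5}; column 6 has {1,2,3,5}, so it must be 6.
(r3,c6): row 3 has {1,3}; column 6 has {1,2,3,5,6}, so it must be 4.
(r5,c5): row 5 has {1,2,4}; column 5 has {1,3,4,5}, so it must be 6.
(r1,c5): row 1 has {4,5,6}; column 5 has {1,3,4,5,6}, so it must be 2.
(r5,c4): row 5 has {1,2,4,6}; column 4 has {4,5}, so it must be 3.
(r1,c3): row 1 has {2,4,5,6}; column 3 has {3,4,5}, so it must be 1.
(r5,c1): row 5 has {1,2,3,4,6}; column 1 has {2}, so it must be 5.
(r6,c3): row 6 has {2,3,4,5}; column 3 has {1,3,4,5}, so it must be 6.
(r1,c1): row 1 has {1,2,4,5,6}; column 1 has {2,5}, so it must be 3.
(r2,c3): row 2 has {3,5}; column 3 has {1,3,4,5,6}, so it must be 2.
(r3,c1): row 3 has {1,3,4}; column 1 has {2,3,5}, so it must be 6.
(r3,c2): row 3 has {1,3,4,6}; column 2 has {2,4}, so it must be 5.
(r3,c4): row 3 has {1,3,4,5,6}; column 4 has {3,4,5}, so it must be 2.
(r4,c1): row 4 has {2,4,5}; column 1 has {2,3,5,6}, so it must be 1.
(r4,c4): row 4 has {1,2,4,5}; column 4 has {2,3,4,5}, so it must be 6.
(r6,c2): row 6 has {2,3,4,5,6}; column 2 has {2,4,5}, so it must be 1.
(r2,c1): row 2 has {2,3,5}; column 1 has {1,2,3,5,6}, so it must be 4.
(r2,c2): row 2 has {2,3,4,5}; column 2 has {1,2,4,5}, so it must be 6.
(r2,c4): row 2 has {2,3,4,5,6}; column 4 has {2,3,4,5,6}, so it must be 1.
(r4,c2): row 4 has {1,2,4,5,6}; column 2 has {1,2,4,5,6}, so it must be 3.

3 4 1 5 2 6 / 4 6 2 1 5 3 / 6 5 3 2 1 4 / 1 3 5 6 4 2 / 5 2 4 3 6 1 / 2 1 6 4 3 5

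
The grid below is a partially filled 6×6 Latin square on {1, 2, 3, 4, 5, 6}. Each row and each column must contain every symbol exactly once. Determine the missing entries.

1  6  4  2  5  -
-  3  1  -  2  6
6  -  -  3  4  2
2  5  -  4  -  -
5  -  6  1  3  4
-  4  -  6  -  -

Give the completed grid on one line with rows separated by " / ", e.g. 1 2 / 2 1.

1 6 4 2 5 3 / 4 3 1 5 2 6 / 6 1 5 3 4 2 / 2 5 3 4 6 1 / 5 2 6 1 3 4 / 3 4 2 6 1 5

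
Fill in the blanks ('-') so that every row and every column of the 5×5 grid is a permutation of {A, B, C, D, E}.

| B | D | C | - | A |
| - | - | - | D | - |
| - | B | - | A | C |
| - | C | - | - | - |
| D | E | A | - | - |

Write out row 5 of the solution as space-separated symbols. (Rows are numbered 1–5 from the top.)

D E A C B

At row 1, column 4: row 1 has {A,B,C,D}; column 4 has {A,D}; that leaves E.
At row 2, column 2: row 2 has {D}; column 2 has {B,C,D,E}; that leaves A.
At row 3, column 1: row 3 has {A,B,C}; column 1 has {B,D}; that leaves E.
At row 3, column 3: row 3 has {A,B,C,E}; column 3 has {A,C}; that leaves D.
At row 4, column 1: row 4 has {C}; column 1 has {B,D,E}; that leaves A.
At row 4, column 4: row 4 has {A,C}; column 4 has {A,D,E}; that leaves B.
At row 5, column 4: row 5 has {A,D,E}; column 4 has {A,B,D,E}; that leaves C.
At row 5, column 5: row 5 has {A,C,D,E}; column 5 has {A,C}; that leaves B.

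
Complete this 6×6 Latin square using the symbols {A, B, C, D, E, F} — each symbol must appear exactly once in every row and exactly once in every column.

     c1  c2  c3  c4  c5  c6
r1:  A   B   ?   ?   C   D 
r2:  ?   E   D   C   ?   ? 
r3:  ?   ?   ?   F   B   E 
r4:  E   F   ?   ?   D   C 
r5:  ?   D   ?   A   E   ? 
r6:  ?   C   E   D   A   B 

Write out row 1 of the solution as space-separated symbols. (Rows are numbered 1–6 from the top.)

(r1,c3) = F
(r1,c4) = E

A B F E C D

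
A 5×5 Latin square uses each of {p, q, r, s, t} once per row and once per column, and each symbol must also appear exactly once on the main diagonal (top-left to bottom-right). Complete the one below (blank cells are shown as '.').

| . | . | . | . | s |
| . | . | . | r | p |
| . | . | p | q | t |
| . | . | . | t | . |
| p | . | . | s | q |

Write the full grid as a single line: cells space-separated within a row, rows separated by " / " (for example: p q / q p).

r q t p s / t s q r p / s r p q t / q p s t r / p t r s q

Cell (r1,c1): row 1 has {s}; column 1 has {p}; the diagonal has {p,q,t} → r.
Cell (r1,c4): row 1 has {r,s}; column 4 has {q,r,s,t} → p.
Cell (r2,c2): row 2 has {p,r}; column 2 is empty so far; the diagonal has {p,q,r,t} → s.
Cell (r3,c1): row 3 has {p,q,t}; column 1 has {p,r} → s.
Cell (r3,c2): row 3 has {p,q,s,t}; column 2 has {s} → r.
Cell (r4,c1): row 4 has {t}; column 1 has {p,r,s} → q.
Cell (r4,c2): row 4 has {q,t}; column 2 has {r,s} → p.
Cell (r4,c5): row 4 has {p,q,t}; column 5 has {p,q,s,t} → r.
Cell (r5,c2): row 5 has {p,q,s}; column 2 has {p,r,s} → t.
Cell (r5,c3): row 5 has {p,q,s,t}; column 3 has {p} → r.
Cell (r1,c2): row 1 has {p,r,s}; column 2 has {p,r,s,t} → q.
Cell (r1,c3): row 1 has {p,q,r,s}; column 3 has {p,r} → t.
Cell (r2,c1): row 2 has {p,r,s}; column 1 has {p,q,r,s} → t.
Cell (r2,c3): row 2 has {p,r,s,t}; column 3 has {p,r,t} → q.
Cell (r4,c3): row 4 has {p,q,r,t}; column 3 has {p,q,r,t} → s.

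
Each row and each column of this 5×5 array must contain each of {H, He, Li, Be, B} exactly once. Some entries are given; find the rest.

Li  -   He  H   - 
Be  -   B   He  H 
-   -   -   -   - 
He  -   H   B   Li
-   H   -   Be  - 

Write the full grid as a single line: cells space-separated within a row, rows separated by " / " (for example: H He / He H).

Li B He H Be / Be Li B He H / H He Be Li B / He Be H B Li / B H Li Be He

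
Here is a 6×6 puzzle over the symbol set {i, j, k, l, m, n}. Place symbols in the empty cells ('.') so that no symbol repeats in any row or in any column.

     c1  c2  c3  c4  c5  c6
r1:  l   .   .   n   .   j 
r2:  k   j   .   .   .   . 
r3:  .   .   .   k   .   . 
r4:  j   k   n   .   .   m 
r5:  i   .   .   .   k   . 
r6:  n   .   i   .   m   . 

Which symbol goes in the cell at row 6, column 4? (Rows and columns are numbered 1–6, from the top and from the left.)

j

row 1 has {j,l,n}; column 5 has {k,m} — only i is left for (r1,c5).
row 3 has {k}; column 1 has {i,j,k,l,n} — only m is left for (r3,c1).
row 4 has {j,k,m,n}; column 5 has {i,k,m} — only l is left for (r4,c5).
row 6 has {i,m,n}; column 2 has {j,k} — only l is left for (r6,c2).
row 6 has {i,l,m,n}; column 4 has {k,n} — only j is left for (r6,c4).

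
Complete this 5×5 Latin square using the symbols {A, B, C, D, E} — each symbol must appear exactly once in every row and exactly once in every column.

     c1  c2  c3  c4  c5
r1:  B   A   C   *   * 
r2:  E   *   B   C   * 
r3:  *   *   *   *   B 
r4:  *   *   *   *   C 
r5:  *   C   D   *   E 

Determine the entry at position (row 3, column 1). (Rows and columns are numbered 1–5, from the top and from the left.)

C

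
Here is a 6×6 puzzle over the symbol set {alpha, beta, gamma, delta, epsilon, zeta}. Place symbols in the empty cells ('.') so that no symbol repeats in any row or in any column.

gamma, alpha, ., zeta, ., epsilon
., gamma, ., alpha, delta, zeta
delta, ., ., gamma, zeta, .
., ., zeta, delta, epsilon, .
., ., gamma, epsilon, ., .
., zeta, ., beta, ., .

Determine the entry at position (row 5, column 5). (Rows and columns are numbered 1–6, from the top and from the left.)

alpha

(r1,c5): row 1 has {alpha,gamma,epsilon,zeta}; column 5 has {delta,epsilon,zeta}, so it must be beta.
(r4,c2): row 4 has {delta,epsilon,zeta}; column 2 has {alpha,gamma,zeta}, so it must be beta.
(r5,c2): row 5 has {gamma,epsilon}; column 2 has {alpha,beta,gamma,zeta}, so it must be delta.
(r5,c5): row 5 has {gamma,delta,epsilon}; column 5 has {beta,delta,epsilon,zeta}, so it must be alpha.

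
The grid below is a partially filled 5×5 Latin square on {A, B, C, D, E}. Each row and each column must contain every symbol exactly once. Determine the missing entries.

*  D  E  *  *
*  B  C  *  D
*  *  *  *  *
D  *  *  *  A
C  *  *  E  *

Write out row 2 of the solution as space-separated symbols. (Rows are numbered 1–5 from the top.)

(r2,c4) = A
(r4,c3) = B
(r4,c4) = C
(r5,c2) = A
(r5,c3) = D
(r5,c5) = B
(r1,c4) = B
(r1,c5) = C
(r2,c1) = E

E B C A D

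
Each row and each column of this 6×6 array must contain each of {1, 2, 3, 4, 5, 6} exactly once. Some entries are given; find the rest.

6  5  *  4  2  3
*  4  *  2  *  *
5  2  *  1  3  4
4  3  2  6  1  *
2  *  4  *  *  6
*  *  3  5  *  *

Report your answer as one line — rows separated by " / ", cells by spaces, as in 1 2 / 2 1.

(r1,c3) = 1
(r3,c3) = 6
(r4,c6) = 5
(r5,c2) = 1
(r5,c4) = 3
(r5,c5) = 5
(r6,c1) = 1
(r6,c2) = 6
(r6,c5) = 4
(r6,c6) = 2
(r2,c1) = 3
(r2,c3) = 5
(r2,c5) = 6
(r2,c6) = 1

6 5 1 4 2 3 / 3 4 5 2 6 1 / 5 2 6 1 3 4 / 4 3 2 6 1 5 / 2 1 4 3 5 6 / 1 6 3 5 4 2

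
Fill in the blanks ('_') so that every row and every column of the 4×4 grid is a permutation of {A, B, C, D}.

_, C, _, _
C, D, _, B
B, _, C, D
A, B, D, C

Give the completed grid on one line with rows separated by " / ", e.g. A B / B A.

D C B A / C D A B / B A C D / A B D C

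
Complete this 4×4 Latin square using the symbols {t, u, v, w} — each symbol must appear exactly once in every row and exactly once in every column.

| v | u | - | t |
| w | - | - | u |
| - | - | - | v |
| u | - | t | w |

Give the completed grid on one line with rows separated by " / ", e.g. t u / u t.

(r1,c3) = w
(r2,c3) = v
(r3,c1) = t
(r3,c2) = w
(r3,c3) = u
(r4,c2) = v
(r2,c2) = t

v u w t / w t v u / t w u v / u v t w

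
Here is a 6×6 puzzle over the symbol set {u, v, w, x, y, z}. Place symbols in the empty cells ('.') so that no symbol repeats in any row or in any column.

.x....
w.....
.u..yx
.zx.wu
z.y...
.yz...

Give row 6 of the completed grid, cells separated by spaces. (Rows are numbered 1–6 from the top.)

x y z u v w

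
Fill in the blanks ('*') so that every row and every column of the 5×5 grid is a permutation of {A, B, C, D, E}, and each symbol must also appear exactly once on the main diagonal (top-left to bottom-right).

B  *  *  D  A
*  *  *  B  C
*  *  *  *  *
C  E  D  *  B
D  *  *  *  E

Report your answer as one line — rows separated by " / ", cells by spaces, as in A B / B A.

B C E D A / E D A B C / A B C E D / C E D A B / D A B C E

(r1,c2) = C
(r1,c3) = E
(r2,c3) = A
(r3,c3) = C
(r3,c5) = D
(r4,c4) = A
(r5,c3) = B
(r5,c4) = C
(r2,c1) = E
(r2,c2) = D
(r3,c1) = A
(r3,c2) = B
(r3,c4) = E
(r5,c2) = A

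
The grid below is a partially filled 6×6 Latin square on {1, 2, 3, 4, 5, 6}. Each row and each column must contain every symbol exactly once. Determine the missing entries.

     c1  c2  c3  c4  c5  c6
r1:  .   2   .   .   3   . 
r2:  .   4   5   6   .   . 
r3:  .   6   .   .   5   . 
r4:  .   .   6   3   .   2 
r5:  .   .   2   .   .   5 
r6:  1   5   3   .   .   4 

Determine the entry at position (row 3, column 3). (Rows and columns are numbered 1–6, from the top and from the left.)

At row 4, column 2: row 4 has {2,3,6}; column 2 has {2,4,5,6}; that leaves 1.
At row 4, column 5: row 4 has {1,2,3,6}; column 5 has {3,5}; that leaves 4.
At row 5, column 2: row 5 has {2,5}; column 2 has {1,2,4,5,6}; that leaves 3.
At row 6, column 4: row 6 has {1,3,4,5}; column 4 has {3,6}; that leaves 2.
At row 6, column 5: row 6 has {1,2,3,4,5}; column 5 has {3,4,5}; that leaves 6.
At row 4, column 1: row 4 has {1,2,3,4,6}; column 1 has {1}; that leaves 5.
At row 5, column 5: row 5 has {2,3,5}; column 5 has {3,4,5,6}; that leaves 1.
At row 2, column 5: row 2 has {4,5,6}; column 5 has {1,3,4,5,6}; that leaves 2.
At row 5, column 4: row 5 has {1,2,3,5}; column 4 has {2,3,6}; that leaves 4.
At row 2, column 1: row 2 has {2,4,5,6}; column 1 has {1,5}; that leaves 3.
At row 2, column 6: row 2 has {2,3,4,5,6}; column 6 has {2,4,5}; that leaves 1.
At row 3, column 4: row 3 has {5,6}; column 4 has {2,3,4,6}; that leaves 1.
At row 3, column 6: row 3 has {1,5,6}; column 6 has {1,2,4,5}; that leaves 3.
At row 5, column 1: row 5 has {1,2,3,4,5}; column 1 has {1,3,5}; that leaves 6.
At row 1, column 1: row 1 has {2,3}; column 1 has {1,3,5,6}; that leaves 4.
At row 1, column 3: row 1 has {2,3,4}; column 3 has {2,3,5,6}; that leaves 1.
At row 1, column 4: row 1 has {1,2,3,4}; column 4 has {1,2,3,4,6}; that leaves 5.
At row 1, column 6: row 1 has {1,2,3,4,5}; column 6 has {1,2,3,4,5}; that leaves 6.
At row 3, column 1: row 3 has {1,3,5,6}; column 1 has {1,3,4,5,6}; that leaves 2.
At row 3, column 3: row 3 has {1,2,3,5,6}; column 3 has {1,2,3,5,6}; that leaves 4.

4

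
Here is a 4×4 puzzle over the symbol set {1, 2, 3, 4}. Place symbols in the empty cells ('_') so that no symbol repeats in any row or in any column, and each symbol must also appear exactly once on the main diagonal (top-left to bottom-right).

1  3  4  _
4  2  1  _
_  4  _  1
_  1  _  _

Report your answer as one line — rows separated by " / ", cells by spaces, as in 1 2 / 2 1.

1 3 4 2 / 4 2 1 3 / 2 4 3 1 / 3 1 2 4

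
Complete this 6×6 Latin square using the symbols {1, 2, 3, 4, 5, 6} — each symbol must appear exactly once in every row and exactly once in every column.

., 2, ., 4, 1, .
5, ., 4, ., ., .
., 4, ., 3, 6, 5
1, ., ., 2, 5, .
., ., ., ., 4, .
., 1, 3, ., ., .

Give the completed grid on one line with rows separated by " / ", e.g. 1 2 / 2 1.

At row 3, column 1: row 3 has {3,4,5,6}; column 1 has {1,5}; that leaves 2.
At row 3, column 3: row 3 has {2,3,4,5,6}; column 3 has {3,4}; that leaves 1.
At row 4, column 3: row 4 has {1,2,5}; column 3 has {1,3,4}; that leaves 6.
At row 6, column 5: row 6 has {1,3}; column 5 has {1,4,5,6}; that leaves 2.
At row 1, column 3: row 1 has {1,2,4}; column 3 has {1,3,4,6}; that leaves 5.
At row 2, column 5: row 2 has {4,5}; column 5 has {1,2,4,5,6}; that leaves 3.
At row 4, column 2: row 4 has {1,2,5,6}; column 2 has {1,2,4}; that leaves 3.
At row 4, column 6: row 4 has {1,2,3,5,6}; column 6 has {5}; that leaves 4.
At row 5, column 3: row 5 has {4}; column 3 has {1,3,4,5,6}; that leaves 2.
At row 6, column 6: row 6 has {1,2,3}; column 6 has {4,5}; that leaves 6.
At row 1, column 6: row 1 has {1,2,4,5}; column 6 has {4,5,6}; that leaves 3.
At row 2, column 2: row 2 has {3,4,5}; column 2 has {1,2,3,4}; that leaves 6.
At row 2, column 4: row 2 has {3,4,5,6}; column 4 has {2,3,4}; that leaves 1.
At row 2, column 6: row 2 has {1,3,4,5,6}; column 6 has {3,4,5,6}; that leaves 2.
At row 5, column 2: row 5 has {2,4}; column 2 has {1,2,3,4,6}; that leaves 5.
At row 5, column 4: row 5 has {2,4,5}; column 4 has {1,2,3,4}; that leaves 6.
At row 5, column 6: row 5 has {2,4,5,6}; column 6 has {2,3,4,5,6}; that leaves 1.
At row 6, column 1: row 6 has {1,2,3,6}; column 1 has {1,2,5}; that leaves 4.
At row 6, column 4: row 6 has {1,2,3,4,6}; column 4 has {1,2,3,4,6}; that leaves 5.
At row 1, column 1: row 1 has {1,2,3,4,5}; column 1 has {1,2,4,5}; that leaves 6.
At row 5, column 1: row 5 has {1,2,4,5,6}; column 1 has {1,2,4,5,6}; that leaves 3.

6 2 5 4 1 3 / 5 6 4 1 3 2 / 2 4 1 3 6 5 / 1 3 6 2 5 4 / 3 5 2 6 4 1 / 4 1 3 5 2 6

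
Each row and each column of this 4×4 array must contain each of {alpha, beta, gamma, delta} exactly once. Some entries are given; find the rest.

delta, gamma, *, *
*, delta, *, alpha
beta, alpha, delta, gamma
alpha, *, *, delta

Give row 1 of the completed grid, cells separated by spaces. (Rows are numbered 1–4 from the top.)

delta gamma alpha beta

(r1,c4) = beta
(r2,c1) = gamma
(r2,c3) = beta
(r4,c2) = beta
(r4,c3) = gamma
(r1,c3) = alpha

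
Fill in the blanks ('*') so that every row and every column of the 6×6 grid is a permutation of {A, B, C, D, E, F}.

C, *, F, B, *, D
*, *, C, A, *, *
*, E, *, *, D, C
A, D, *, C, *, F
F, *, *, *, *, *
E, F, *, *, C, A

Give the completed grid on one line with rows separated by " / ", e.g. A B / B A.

C A F B E D / D B C A F E / B E A F D C / A D E C B F / F C D E A B / E F B D C A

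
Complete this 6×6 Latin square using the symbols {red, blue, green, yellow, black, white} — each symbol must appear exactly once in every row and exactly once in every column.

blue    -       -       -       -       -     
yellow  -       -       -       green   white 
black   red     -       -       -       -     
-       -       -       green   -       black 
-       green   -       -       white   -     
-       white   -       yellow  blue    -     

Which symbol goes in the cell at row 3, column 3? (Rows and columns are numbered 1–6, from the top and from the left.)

green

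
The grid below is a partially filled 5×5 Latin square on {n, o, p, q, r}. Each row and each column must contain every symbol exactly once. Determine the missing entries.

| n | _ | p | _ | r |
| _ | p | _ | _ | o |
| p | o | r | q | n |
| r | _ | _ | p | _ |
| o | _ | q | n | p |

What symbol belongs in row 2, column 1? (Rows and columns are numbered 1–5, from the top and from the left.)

(r1,c2) = q
(r1,c4) = o
(r2,c1) = q

q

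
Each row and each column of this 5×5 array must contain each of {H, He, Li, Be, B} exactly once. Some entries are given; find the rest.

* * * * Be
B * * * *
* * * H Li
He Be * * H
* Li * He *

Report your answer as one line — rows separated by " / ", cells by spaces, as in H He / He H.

At row 2, column 5: row 2 has {B}; column 5 has {H,Li,Be}; that leaves He.
At row 3, column 1: row 3 has {H,Li}; column 1 has {He,B}; that leaves Be.
At row 5, column 1: row 5 has {He,Li}; column 1 has {He,Be,B}; that leaves H.
At row 5, column 5: row 5 has {H,He,Li}; column 5 has {H,He,Li,Be}; that leaves B.
At row 1, column 1: row 1 has {Be}; column 1 has {H,He,Be,B}; that leaves Li.
At row 1, column 4: row 1 has {Li,Be}; column 4 has {H,He}; that leaves B.
At row 2, column 2: row 2 has {He,B}; column 2 has {Li,Be}; that leaves H.
At row 4, column 4: row 4 has {H,He,Be}; column 4 has {H,He,B}; that leaves Li.
At row 5, column 3: row 5 has {H,He,Li,B}; column 3 is empty so far; that leaves Be.
At row 1, column 2: row 1 has {Li,Be,B}; column 2 has {H,Li,Be}; that leaves He.
At row 1, column 3: row 1 has {He,Li,Be,B}; column 3 has {Be}; that leaves H.
At row 2, column 3: row 2 has {H,He,B}; column 3 has {H,Be}; that leaves Li.
At row 2, column 4: row 2 has {H,He,Li,B}; column 4 has {H,He,Li,B}; that leaves Be.
At row 3, column 2: row 3 has {H,Li,Be}; column 2 has {H,He,Li,Be}; that leaves B.
At row 3, column 3: row 3 has {H,Li,Be,B}; column 3 has {H,Li,Be}; that leaves He.
At row 4, column 3: row 4 has {H,He,Li,Be}; column 3 has {H,He,Li,Be}; that leaves B.

Li He H B Be / B H Li Be He / Be B He H Li / He Be B Li H / H Li Be He B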